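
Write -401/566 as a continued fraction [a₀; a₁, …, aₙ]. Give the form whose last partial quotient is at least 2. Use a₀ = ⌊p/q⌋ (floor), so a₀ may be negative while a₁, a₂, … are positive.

[-1; 3, 2, 3, 11, 2]

-401 = -1×566 + 165
566 = 3×165 + 71
165 = 2×71 + 23
71 = 3×23 + 2
23 = 11×2 + 1
2 = 2×1 + 0  (stop)
So -401/566 = [-1; 3, 2, 3, 11, 2].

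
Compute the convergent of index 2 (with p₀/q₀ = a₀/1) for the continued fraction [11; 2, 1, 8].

34/3

Using pₖ = aₖpₖ₋₁ + pₖ₋₂, qₖ = aₖqₖ₋₁ + qₖ₋₂ (with p₋₁=1, p₋₂=0, q₋₁=0, q₋₂=1):
  k=0: a=11, p=11, q=1
  k=1: a=2, p=23, q=2
  k=2: a=1, p=34, q=3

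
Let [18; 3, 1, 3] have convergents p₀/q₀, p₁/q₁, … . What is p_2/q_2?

Using pₖ = aₖpₖ₋₁ + pₖ₋₂, qₖ = aₖqₖ₋₁ + qₖ₋₂ (with p₋₁=1, p₋₂=0, q₋₁=0, q₋₂=1):
  k=0: a=18, p=18, q=1
  k=1: a=3, p=55, q=3
  k=2: a=1, p=73, q=4

73/4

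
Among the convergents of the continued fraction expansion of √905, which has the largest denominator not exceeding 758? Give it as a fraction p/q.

21690/721

√905 = [30; 12, 60, …] (period length 2).
Convergents:
  p_0/q_0 = 30/1
  p_1/q_1 = 361/12
  p_2/q_2 = 21690/721
  p_3/q_3 = 260641/8664
q_2 = 721 ≤ 758 < 8664 = q_3, so the answer is 21690/721.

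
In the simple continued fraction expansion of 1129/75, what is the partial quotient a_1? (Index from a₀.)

18

1129 = 15·75 + 4   →  a_0 = 15
75 = 18·4 + 3   →  a_1 = 18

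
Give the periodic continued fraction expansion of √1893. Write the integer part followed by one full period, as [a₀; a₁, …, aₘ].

a₀ = ⌊√1893⌋ = 43.

[43; 1, 1, 28, 1, 1, 86]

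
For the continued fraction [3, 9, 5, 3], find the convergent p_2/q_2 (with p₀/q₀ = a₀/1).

143/46

Using pₖ = aₖpₖ₋₁ + pₖ₋₂, qₖ = aₖqₖ₋₁ + qₖ₋₂ (with p₋₁=1, p₋₂=0, q₋₁=0, q₋₂=1):
  k=0: a=3, p=3, q=1
  k=1: a=9, p=28, q=9
  k=2: a=5, p=143, q=46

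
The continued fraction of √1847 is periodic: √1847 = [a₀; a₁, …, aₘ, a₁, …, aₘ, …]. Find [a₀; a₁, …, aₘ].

a₀ = ⌊√1847⌋ = 42.

[42; 1, 41, 1, 84]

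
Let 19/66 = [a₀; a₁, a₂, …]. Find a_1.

3

19 = 0·66 + 19   →  a_0 = 0
66 = 3·19 + 9   →  a_1 = 3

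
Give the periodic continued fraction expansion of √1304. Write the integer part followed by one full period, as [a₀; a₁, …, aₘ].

[36; 9, 72]

a₀ = ⌊√1304⌋ = 36.
With m₀=0, d₀=1 and mₖ₊₁ = dₖaₖ − mₖ, dₖ₊₁ = (n − mₖ₊₁²)/dₖ, aₖ₊₁ = ⌊(a₀+mₖ₊₁)/dₖ₊₁⌋:
  k=1: m=36, d=8, a=9
  k=2: m=36, d=1, a=72
d=1 and a=2a₀=72 at k=2, so the next step gives (m, d) = (36, 8) again — its k=1 value — and the period has length 2.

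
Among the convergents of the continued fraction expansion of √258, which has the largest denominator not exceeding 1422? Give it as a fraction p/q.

√258 = [16; 16, 32, …] (period length 2).
Convergents:
  p_0/q_0 = 16/1
  p_1/q_1 = 257/16
  p_2/q_2 = 8240/513
  p_3/q_3 = 132097/8224
q_2 = 513 ≤ 1422 < 8224 = q_3, so the answer is 8240/513.

8240/513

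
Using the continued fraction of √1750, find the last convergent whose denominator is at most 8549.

126001/3012

√1750 = [41; 1, 4, 1, 82, …] (period length 4).
Convergents:
  p_0/q_0 = 41/1
  p_1/q_1 = 42/1
  p_2/q_2 = 209/5
  p_3/q_3 = 251/6
  p_4/q_4 = 20791/497
  p_5/q_5 = 21042/503
  p_6/q_6 = 104959/2509
  p_7/q_7 = 126001/3012
  p_8/q_8 = 10437041/249493
q_7 = 3012 ≤ 8549 < 249493 = q_8, so the answer is 126001/3012.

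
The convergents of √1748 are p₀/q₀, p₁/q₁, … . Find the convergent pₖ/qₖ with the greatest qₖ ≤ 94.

√1748 = [41; 1, 4, 4, 4, 1, 82, …] (period length 6).
Convergents:
  p_0/q_0 = 41/1
  p_1/q_1 = 42/1
  p_2/q_2 = 209/5
  p_3/q_3 = 878/21
  p_4/q_4 = 3721/89
  p_5/q_5 = 4599/110
q_4 = 89 ≤ 94 < 110 = q_5, so the answer is 3721/89.

3721/89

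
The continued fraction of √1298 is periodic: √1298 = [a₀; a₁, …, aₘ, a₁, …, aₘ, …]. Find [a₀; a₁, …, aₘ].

[36; 36, 72]

a₀ = ⌊√1298⌋ = 36.
With m₀=0, d₀=1 and mₖ₊₁ = dₖaₖ − mₖ, dₖ₊₁ = (n − mₖ₊₁²)/dₖ, aₖ₊₁ = ⌊(a₀+mₖ₊₁)/dₖ₊₁⌋:
  k=1: m=36, d=2, a=36
  k=2: m=36, d=1, a=72
d=1 and a=2a₀=72 at k=2, so the next step gives (m, d) = (36, 2) again — its k=1 value — and the period has length 2.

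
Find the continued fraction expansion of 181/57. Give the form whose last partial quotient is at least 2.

[3; 5, 1, 2, 3]

181 = 3*57 + 10
57 = 5*10 + 7
10 = 1*7 + 3
7 = 2*3 + 1
3 = 3*1 + 0  (stop)
So 181/57 = [3; 5, 1, 2, 3].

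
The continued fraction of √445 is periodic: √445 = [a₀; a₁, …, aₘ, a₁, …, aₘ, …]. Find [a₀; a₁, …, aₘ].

a₀ = ⌊√445⌋ = 21.
With m₀=0, d₀=1 and mₖ₊₁ = dₖaₖ − mₖ, dₖ₊₁ = (n − mₖ₊₁²)/dₖ, aₖ₊₁ = ⌊(a₀+mₖ₊₁)/dₖ₊₁⌋:
  k=1: m=21, d=4, a=10
  k=2: m=19, d=21, a=1
  k=3: m=2, d=21, a=1
  k=4: m=19, d=4, a=10
  k=5: m=21, d=1, a=42
d=1 and a=2a₀=42 at k=5, so the next step gives (m, d) = (21, 4) again — its k=1 value — and the period has length 5.

[21; 10, 1, 1, 10, 42]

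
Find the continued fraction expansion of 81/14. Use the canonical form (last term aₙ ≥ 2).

[5; 1, 3, 1, 2]

81 = 5×14 + 11
14 = 1×11 + 3
11 = 3×3 + 2
3 = 1×2 + 1
2 = 2×1 + 0  (stop)
So 81/14 = [5; 1, 3, 1, 2].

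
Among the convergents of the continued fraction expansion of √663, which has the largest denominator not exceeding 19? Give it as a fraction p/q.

√663 = [25; 1, 2, 1, 50, …] (period length 4).
Convergents:
  p_0/q_0 = 25/1
  p_1/q_1 = 26/1
  p_2/q_2 = 77/3
  p_3/q_3 = 103/4
  p_4/q_4 = 5227/203
q_3 = 4 ≤ 19 < 203 = q_4, so the answer is 103/4.

103/4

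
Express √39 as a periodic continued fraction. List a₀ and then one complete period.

[6; 4, 12]

a₀ = ⌊√39⌋ = 6.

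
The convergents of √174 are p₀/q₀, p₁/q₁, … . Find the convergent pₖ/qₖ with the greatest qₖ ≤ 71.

277/21

√174 = [13; 5, 4, 5, 26, …] (period length 4).
Convergents:
  p_0/q_0 = 13/1
  p_1/q_1 = 66/5
  p_2/q_2 = 277/21
  p_3/q_3 = 1451/110
q_2 = 21 ≤ 71 < 110 = q_3, so the answer is 277/21.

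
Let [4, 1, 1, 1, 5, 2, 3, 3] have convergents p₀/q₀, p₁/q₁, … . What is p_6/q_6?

595/128

Using pₖ = aₖpₖ₋₁ + pₖ₋₂, qₖ = aₖqₖ₋₁ + qₖ₋₂ (with p₋₁=1, p₋₂=0, q₋₁=0, q₋₂=1):
  k=0: a=4, p=4, q=1
  k=1: a=1, p=5, q=1
  k=2: a=1, p=9, q=2
  k=3: a=1, p=14, q=3
  k=4: a=5, p=79, q=17
  k=5: a=2, p=172, q=37
  k=6: a=3, p=595, q=128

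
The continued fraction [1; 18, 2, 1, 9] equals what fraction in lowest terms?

561/532

Fold from the inside: start with 9/1.
  1 + 1/9 = 10/9
  2 + 9/10 = 29/10
  18 + 10/29 = 532/29
  1 + 29/532 = 561/532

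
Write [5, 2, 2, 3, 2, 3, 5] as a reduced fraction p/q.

3836/709

Using pₖ = aₖpₖ₋₁ + pₖ₋₂ and qₖ = aₖqₖ₋₁ + qₖ₋₂:
  k=0: a=5, p=5, q=1
  k=1: a=2, p=11, q=2
  k=2: a=2, p=27, q=5
  k=3: a=3, p=92, q=17
  k=4: a=2, p=211, q=39
  k=5: a=3, p=725, q=134
  k=6: a=5, p=3836, q=709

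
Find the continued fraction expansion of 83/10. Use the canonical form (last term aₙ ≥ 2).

[8; 3, 3]

83 = 8·10 + 3
10 = 3·3 + 1
3 = 3·1 + 0  (stop)
So 83/10 = [8; 3, 3].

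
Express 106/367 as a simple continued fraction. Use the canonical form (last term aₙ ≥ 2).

106 = 0*367 + 106
367 = 3*106 + 49
106 = 2*49 + 8
49 = 6*8 + 1
8 = 8*1 + 0  (stop)
So 106/367 = [0; 3, 2, 6, 8].

[0; 3, 2, 6, 8]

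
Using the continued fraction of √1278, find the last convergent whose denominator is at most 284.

10117/283

√1278 = [35; 1, 2, 1, 70, …] (period length 4).
Convergents:
  p_0/q_0 = 35/1
  p_1/q_1 = 36/1
  p_2/q_2 = 107/3
  p_3/q_3 = 143/4
  p_4/q_4 = 10117/283
  p_5/q_5 = 10260/287
q_4 = 283 ≤ 284 < 287 = q_5, so the answer is 10117/283.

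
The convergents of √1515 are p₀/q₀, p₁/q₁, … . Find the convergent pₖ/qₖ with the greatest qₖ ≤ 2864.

√1515 = [38; 1, 11, 1, 76, …] (period length 4).
Convergents:
  p_0/q_0 = 38/1
  p_1/q_1 = 39/1
  p_2/q_2 = 467/12
  p_3/q_3 = 506/13
  p_4/q_4 = 38923/1000
  p_5/q_5 = 39429/1013
  p_6/q_6 = 472642/12143
q_5 = 1013 ≤ 2864 < 12143 = q_6, so the answer is 39429/1013.

39429/1013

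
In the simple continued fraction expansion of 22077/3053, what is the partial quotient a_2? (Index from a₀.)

22077 = 7·3053 + 706   →  a_0 = 7
3053 = 4·706 + 229   →  a_1 = 4
706 = 3·229 + 19   →  a_2 = 3

3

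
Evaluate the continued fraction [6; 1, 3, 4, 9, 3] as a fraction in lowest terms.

Fold from the inside: start with 3/1.
  9 + 1/3 = 28/3
  4 + 3/28 = 115/28
  3 + 28/115 = 373/115
  1 + 115/373 = 488/373
  6 + 373/488 = 3301/488

3301/488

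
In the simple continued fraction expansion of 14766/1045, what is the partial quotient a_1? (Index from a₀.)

14766 = 14·1045 + 136   →  a_0 = 14
1045 = 7·136 + 93   →  a_1 = 7

7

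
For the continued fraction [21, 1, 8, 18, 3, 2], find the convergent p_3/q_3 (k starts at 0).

Using pₖ = aₖpₖ₋₁ + pₖ₋₂, qₖ = aₖqₖ₋₁ + qₖ₋₂ (with p₋₁=1, p₋₂=0, q₋₁=0, q₋₂=1):
  k=0: a=21, p=21, q=1
  k=1: a=1, p=22, q=1
  k=2: a=8, p=197, q=9
  k=3: a=18, p=3568, q=163

3568/163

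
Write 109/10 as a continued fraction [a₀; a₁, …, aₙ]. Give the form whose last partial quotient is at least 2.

[10; 1, 9]

109 = 10×10 + 9
10 = 1×9 + 1
9 = 9×1 + 0  (stop)
So 109/10 = [10; 1, 9].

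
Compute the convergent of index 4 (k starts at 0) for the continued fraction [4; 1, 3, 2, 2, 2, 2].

Using pₖ = aₖpₖ₋₁ + pₖ₋₂, qₖ = aₖqₖ₋₁ + qₖ₋₂ (with p₋₁=1, p₋₂=0, q₋₁=0, q₋₂=1):
  k=0: a=4, p=4, q=1
  k=1: a=1, p=5, q=1
  k=2: a=3, p=19, q=4
  k=3: a=2, p=43, q=9
  k=4: a=2, p=105, q=22

105/22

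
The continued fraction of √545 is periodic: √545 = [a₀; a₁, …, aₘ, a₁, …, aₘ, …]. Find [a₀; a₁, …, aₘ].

[23; 2, 1, 8, 1, 2, 46]

a₀ = ⌊√545⌋ = 23.
With m₀=0, d₀=1 and mₖ₊₁ = dₖaₖ − mₖ, dₖ₊₁ = (n − mₖ₊₁²)/dₖ, aₖ₊₁ = ⌊(a₀+mₖ₊₁)/dₖ₊₁⌋:
  k=1: m=23, d=16, a=2
  k=2: m=9, d=29, a=1
  k=3: m=20, d=5, a=8
  k=4: m=20, d=29, a=1
  k=5: m=9, d=16, a=2
  k=6: m=23, d=1, a=46
d=1 and a=2a₀=46 at k=6, so the next step gives (m, d) = (23, 16) again — its k=1 value — and the period has length 6.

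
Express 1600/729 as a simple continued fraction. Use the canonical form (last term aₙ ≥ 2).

1600 = 2·729 + 142
729 = 5·142 + 19
142 = 7·19 + 9
19 = 2·9 + 1
9 = 9·1 + 0  (stop)
So 1600/729 = [2; 5, 7, 2, 9].

[2; 5, 7, 2, 9]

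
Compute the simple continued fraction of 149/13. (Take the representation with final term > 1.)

149 = 11*13 + 6
13 = 2*6 + 1
6 = 6*1 + 0  (stop)
So 149/13 = [11; 2, 6].

[11; 2, 6]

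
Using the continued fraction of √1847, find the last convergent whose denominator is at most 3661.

√1847 = [42; 1, 41, 1, 84, …] (period length 4).
Convergents:
  p_0/q_0 = 42/1
  p_1/q_1 = 43/1
  p_2/q_2 = 1805/42
  p_3/q_3 = 1848/43
  p_4/q_4 = 157037/3654
  p_5/q_5 = 158885/3697
q_4 = 3654 ≤ 3661 < 3697 = q_5, so the answer is 157037/3654.

157037/3654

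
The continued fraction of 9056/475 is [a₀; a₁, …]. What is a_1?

9056 = 19·475 + 31   →  a_0 = 19
475 = 15·31 + 10   →  a_1 = 15

15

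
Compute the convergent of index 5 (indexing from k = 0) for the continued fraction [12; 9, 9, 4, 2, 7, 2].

Using pₖ = aₖpₖ₋₁ + pₖ₋₂, qₖ = aₖqₖ₋₁ + qₖ₋₂ (with p₋₁=1, p₋₂=0, q₋₁=0, q₋₂=1):
  k=0: a=12, p=12, q=1
  k=1: a=9, p=109, q=9
  k=2: a=9, p=993, q=82
  k=3: a=4, p=4081, q=337
  k=4: a=2, p=9155, q=756
  k=5: a=7, p=68166, q=5629

68166/5629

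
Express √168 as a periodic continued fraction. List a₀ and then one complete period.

[12; 1, 24]

a₀ = ⌊√168⌋ = 12.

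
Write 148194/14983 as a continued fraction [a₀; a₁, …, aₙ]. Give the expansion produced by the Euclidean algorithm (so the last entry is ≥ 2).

148194 = 9*14983 + 13347
14983 = 1*13347 + 1636
13347 = 8*1636 + 259
1636 = 6*259 + 82
259 = 3*82 + 13
82 = 6*13 + 4
13 = 3*4 + 1
4 = 4*1 + 0  (stop)
So 148194/14983 = [9; 1, 8, 6, 3, 6, 3, 4].

[9; 1, 8, 6, 3, 6, 3, 4]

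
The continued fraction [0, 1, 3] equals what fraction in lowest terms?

Fold from the inside: start with 3/1.
  1 + 1/3 = 4/3
  0 + 3/4 = 3/4

3/4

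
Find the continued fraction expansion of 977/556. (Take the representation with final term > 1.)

977 = 1*556 + 421
556 = 1*421 + 135
421 = 3*135 + 16
135 = 8*16 + 7
16 = 2*7 + 2
7 = 3*2 + 1
2 = 2*1 + 0  (stop)
So 977/556 = [1; 1, 3, 8, 2, 3, 2].

[1; 1, 3, 8, 2, 3, 2]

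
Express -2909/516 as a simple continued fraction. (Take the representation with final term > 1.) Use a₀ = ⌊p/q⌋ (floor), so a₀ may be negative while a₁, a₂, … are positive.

[-6; 2, 1, 3, 6, 2, 3]

-2909 = -6*516 + 187
516 = 2*187 + 142
187 = 1*142 + 45
142 = 3*45 + 7
45 = 6*7 + 3
7 = 2*3 + 1
3 = 3*1 + 0  (stop)
So -2909/516 = [-6; 2, 1, 3, 6, 2, 3].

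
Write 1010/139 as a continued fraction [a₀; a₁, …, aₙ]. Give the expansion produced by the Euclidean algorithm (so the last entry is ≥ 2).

1010 = 7×139 + 37
139 = 3×37 + 28
37 = 1×28 + 9
28 = 3×9 + 1
9 = 9×1 + 0  (stop)
So 1010/139 = [7; 3, 1, 3, 9].

[7; 3, 1, 3, 9]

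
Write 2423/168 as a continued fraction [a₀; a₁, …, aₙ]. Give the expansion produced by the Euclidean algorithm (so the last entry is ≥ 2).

[14; 2, 2, 1, 2, 1, 2, 2]

2423 = 14*168 + 71
168 = 2*71 + 26
71 = 2*26 + 19
26 = 1*19 + 7
19 = 2*7 + 5
7 = 1*5 + 2
5 = 2*2 + 1
2 = 2*1 + 0  (stop)
So 2423/168 = [14; 2, 2, 1, 2, 1, 2, 2].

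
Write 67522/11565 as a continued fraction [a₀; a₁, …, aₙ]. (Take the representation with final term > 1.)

[5; 1, 5, 5, 4, 3, 3, 8]

67522 = 5*11565 + 9697
11565 = 1*9697 + 1868
9697 = 5*1868 + 357
1868 = 5*357 + 83
357 = 4*83 + 25
83 = 3*25 + 8
25 = 3*8 + 1
8 = 8*1 + 0  (stop)
So 67522/11565 = [5; 1, 5, 5, 4, 3, 3, 8].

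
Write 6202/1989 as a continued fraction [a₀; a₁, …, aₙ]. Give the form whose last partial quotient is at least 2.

6202 = 3×1989 + 235
1989 = 8×235 + 109
235 = 2×109 + 17
109 = 6×17 + 7
17 = 2×7 + 3
7 = 2×3 + 1
3 = 3×1 + 0  (stop)
So 6202/1989 = [3; 8, 2, 6, 2, 2, 3].

[3; 8, 2, 6, 2, 2, 3]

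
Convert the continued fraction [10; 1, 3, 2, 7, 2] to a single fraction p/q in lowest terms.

1541/143

Fold from the inside: start with 2/1.
  7 + 1/2 = 15/2
  2 + 2/15 = 32/15
  3 + 15/32 = 111/32
  1 + 32/111 = 143/111
  10 + 111/143 = 1541/143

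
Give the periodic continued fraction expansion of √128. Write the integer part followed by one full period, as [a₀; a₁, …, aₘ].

[11; 3, 5, 3, 22]

a₀ = ⌊√128⌋ = 11.
With m₀=0, d₀=1 and mₖ₊₁ = dₖaₖ − mₖ, dₖ₊₁ = (n − mₖ₊₁²)/dₖ, aₖ₊₁ = ⌊(a₀+mₖ₊₁)/dₖ₊₁⌋:
  k=1: m=11, d=7, a=3
  k=2: m=10, d=4, a=5
  k=3: m=10, d=7, a=3
  k=4: m=11, d=1, a=22
d=1 and a=2a₀=22 at k=4, so the next step gives (m, d) = (11, 7) again — its k=1 value — and the period has length 4.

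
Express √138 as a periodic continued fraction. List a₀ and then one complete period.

a₀ = ⌊√138⌋ = 11.
With m₀=0, d₀=1 and mₖ₊₁ = dₖaₖ − mₖ, dₖ₊₁ = (n − mₖ₊₁²)/dₖ, aₖ₊₁ = ⌊(a₀+mₖ₊₁)/dₖ₊₁⌋:
  k=1: m=11, d=17, a=1
  k=2: m=6, d=6, a=2
  k=3: m=6, d=17, a=1
  k=4: m=11, d=1, a=22
d=1 and a=2a₀=22 at k=4, so the next step gives (m, d) = (11, 17) again — its k=1 value — and the period has length 4.

[11; 1, 2, 1, 22]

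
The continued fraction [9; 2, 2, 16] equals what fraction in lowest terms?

771/82

Using pₖ = aₖpₖ₋₁ + pₖ₋₂ and qₖ = aₖqₖ₋₁ + qₖ₋₂:
  k=0: a=9, p=9, q=1
  k=1: a=2, p=19, q=2
  k=2: a=2, p=47, q=5
  k=3: a=16, p=771, q=82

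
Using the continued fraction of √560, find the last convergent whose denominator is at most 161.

3384/143

√560 = [23; 1, 1, 1, 46, …] (period length 4).
Convergents:
  p_0/q_0 = 23/1
  p_1/q_1 = 24/1
  p_2/q_2 = 47/2
  p_3/q_3 = 71/3
  p_4/q_4 = 3313/140
  p_5/q_5 = 3384/143
  p_6/q_6 = 6697/283
q_5 = 143 ≤ 161 < 283 = q_6, so the answer is 3384/143.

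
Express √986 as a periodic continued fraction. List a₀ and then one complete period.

a₀ = ⌊√986⌋ = 31.

[31; 2, 2, 62]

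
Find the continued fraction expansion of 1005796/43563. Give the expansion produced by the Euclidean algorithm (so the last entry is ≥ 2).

[23; 11, 3, 11, 2, 3, 7, 2]

1005796 = 23×43563 + 3847
43563 = 11×3847 + 1246
3847 = 3×1246 + 109
1246 = 11×109 + 47
109 = 2×47 + 15
47 = 3×15 + 2
15 = 7×2 + 1
2 = 2×1 + 0  (stop)
So 1005796/43563 = [23; 11, 3, 11, 2, 3, 7, 2].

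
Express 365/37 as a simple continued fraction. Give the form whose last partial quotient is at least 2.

365 = 9×37 + 32
37 = 1×32 + 5
32 = 6×5 + 2
5 = 2×2 + 1
2 = 2×1 + 0  (stop)
So 365/37 = [9; 1, 6, 2, 2].

[9; 1, 6, 2, 2]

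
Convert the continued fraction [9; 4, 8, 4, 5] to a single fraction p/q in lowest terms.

Fold from the inside: start with 5/1.
  4 + 1/5 = 21/5
  8 + 5/21 = 173/21
  4 + 21/173 = 713/173
  9 + 173/713 = 6590/713

6590/713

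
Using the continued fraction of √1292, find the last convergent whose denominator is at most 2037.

46548/1295

√1292 = [35; 1, 16, 1, 70, …] (period length 4).
Convergents:
  p_0/q_0 = 35/1
  p_1/q_1 = 36/1
  p_2/q_2 = 611/17
  p_3/q_3 = 647/18
  p_4/q_4 = 45901/1277
  p_5/q_5 = 46548/1295
  p_6/q_6 = 790669/21997
q_5 = 1295 ≤ 2037 < 21997 = q_6, so the answer is 46548/1295.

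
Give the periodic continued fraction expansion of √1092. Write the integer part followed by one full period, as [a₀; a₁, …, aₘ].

a₀ = ⌊√1092⌋ = 33.

[33; 22, 66]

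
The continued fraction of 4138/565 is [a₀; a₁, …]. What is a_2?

11

4138 = 7·565 + 183   →  a_0 = 7
565 = 3·183 + 16   →  a_1 = 3
183 = 11·16 + 7   →  a_2 = 11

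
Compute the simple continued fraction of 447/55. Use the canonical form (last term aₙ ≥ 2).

[8; 7, 1, 6]

447 = 8*55 + 7
55 = 7*7 + 6
7 = 1*6 + 1
6 = 6*1 + 0  (stop)
So 447/55 = [8; 7, 1, 6].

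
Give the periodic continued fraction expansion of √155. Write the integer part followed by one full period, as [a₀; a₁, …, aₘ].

a₀ = ⌊√155⌋ = 12.
With m₀=0, d₀=1 and mₖ₊₁ = dₖaₖ − mₖ, dₖ₊₁ = (n − mₖ₊₁²)/dₖ, aₖ₊₁ = ⌊(a₀+mₖ₊₁)/dₖ₊₁⌋:
  k=1: m=12, d=11, a=2
  k=2: m=10, d=5, a=4
  k=3: m=10, d=11, a=2
  k=4: m=12, d=1, a=24
d=1 and a=2a₀=24 at k=4, so the next step gives (m, d) = (12, 11) again — its k=1 value — and the period has length 4.

[12; 2, 4, 2, 24]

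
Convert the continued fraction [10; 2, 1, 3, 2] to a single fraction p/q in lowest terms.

259/25

Fold from the inside: start with 2/1.
  3 + 1/2 = 7/2
  1 + 2/7 = 9/7
  2 + 7/9 = 25/9
  10 + 9/25 = 259/25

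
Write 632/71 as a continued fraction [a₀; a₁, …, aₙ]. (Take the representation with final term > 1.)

[8; 1, 9, 7]

632 = 8·71 + 64
71 = 1·64 + 7
64 = 9·7 + 1
7 = 7·1 + 0  (stop)
So 632/71 = [8; 1, 9, 7].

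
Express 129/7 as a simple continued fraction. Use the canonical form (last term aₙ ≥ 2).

129 = 18*7 + 3
7 = 2*3 + 1
3 = 3*1 + 0  (stop)
So 129/7 = [18; 2, 3].

[18; 2, 3]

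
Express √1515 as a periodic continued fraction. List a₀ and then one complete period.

[38; 1, 11, 1, 76]

a₀ = ⌊√1515⌋ = 38.
With m₀=0, d₀=1 and mₖ₊₁ = dₖaₖ − mₖ, dₖ₊₁ = (n − mₖ₊₁²)/dₖ, aₖ₊₁ = ⌊(a₀+mₖ₊₁)/dₖ₊₁⌋:
  k=1: m=38, d=71, a=1
  k=2: m=33, d=6, a=11
  k=3: m=33, d=71, a=1
  k=4: m=38, d=1, a=76
d=1 and a=2a₀=76 at k=4, so the next step gives (m, d) = (38, 71) again — its k=1 value — and the period has length 4.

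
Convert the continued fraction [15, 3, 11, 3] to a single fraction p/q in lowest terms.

1609/105

Fold from the inside: start with 3/1.
  11 + 1/3 = 34/3
  3 + 3/34 = 105/34
  15 + 34/105 = 1609/105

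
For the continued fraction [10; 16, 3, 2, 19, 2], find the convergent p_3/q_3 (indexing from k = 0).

1147/114

Using pₖ = aₖpₖ₋₁ + pₖ₋₂, qₖ = aₖqₖ₋₁ + qₖ₋₂ (with p₋₁=1, p₋₂=0, q₋₁=0, q₋₂=1):
  k=0: a=10, p=10, q=1
  k=1: a=16, p=161, q=16
  k=2: a=3, p=493, q=49
  k=3: a=2, p=1147, q=114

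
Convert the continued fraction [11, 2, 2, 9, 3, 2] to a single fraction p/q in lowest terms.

Fold from the inside: start with 2/1.
  3 + 1/2 = 7/2
  9 + 2/7 = 65/7
  2 + 7/65 = 137/65
  2 + 65/137 = 339/137
  11 + 137/339 = 3866/339

3866/339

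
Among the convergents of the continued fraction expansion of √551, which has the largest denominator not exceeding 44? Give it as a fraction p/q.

√551 = [23; 2, 8, 1, 8, 2, 46, …] (period length 6).
Convergents:
  p_0/q_0 = 23/1
  p_1/q_1 = 47/2
  p_2/q_2 = 399/17
  p_3/q_3 = 446/19
  p_4/q_4 = 3967/169
q_3 = 19 ≤ 44 < 169 = q_4, so the answer is 446/19.

446/19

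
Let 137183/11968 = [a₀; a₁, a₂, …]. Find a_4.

9

137183 = 11·11968 + 5535   →  a_0 = 11
11968 = 2·5535 + 898   →  a_1 = 2
5535 = 6·898 + 147   →  a_2 = 6
898 = 6·147 + 16   →  a_3 = 6
147 = 9·16 + 3   →  a_4 = 9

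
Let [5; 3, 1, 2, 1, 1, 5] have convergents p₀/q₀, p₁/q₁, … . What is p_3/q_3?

Using pₖ = aₖpₖ₋₁ + pₖ₋₂, qₖ = aₖqₖ₋₁ + qₖ₋₂ (with p₋₁=1, p₋₂=0, q₋₁=0, q₋₂=1):
  k=0: a=5, p=5, q=1
  k=1: a=3, p=16, q=3
  k=2: a=1, p=21, q=4
  k=3: a=2, p=58, q=11

58/11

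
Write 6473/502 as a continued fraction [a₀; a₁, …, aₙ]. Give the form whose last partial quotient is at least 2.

6473 = 12*502 + 449
502 = 1*449 + 53
449 = 8*53 + 25
53 = 2*25 + 3
25 = 8*3 + 1
3 = 3*1 + 0  (stop)
So 6473/502 = [12; 1, 8, 2, 8, 3].

[12; 1, 8, 2, 8, 3]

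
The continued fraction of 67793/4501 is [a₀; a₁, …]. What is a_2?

67793 = 15·4501 + 278   →  a_0 = 15
4501 = 16·278 + 53   →  a_1 = 16
278 = 5·53 + 13   →  a_2 = 5

5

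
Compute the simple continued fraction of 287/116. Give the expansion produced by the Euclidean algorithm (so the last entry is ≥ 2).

[2; 2, 9, 6]

287 = 2·116 + 55
116 = 2·55 + 6
55 = 9·6 + 1
6 = 6·1 + 0  (stop)
So 287/116 = [2; 2, 9, 6].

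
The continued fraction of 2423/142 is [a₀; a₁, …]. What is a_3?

2423 = 17·142 + 9   →  a_0 = 17
142 = 15·9 + 7   →  a_1 = 15
9 = 1·7 + 2   →  a_2 = 1
7 = 3·2 + 1   →  a_3 = 3

3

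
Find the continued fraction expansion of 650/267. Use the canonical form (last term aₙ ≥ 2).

[2; 2, 3, 3, 5, 2]

650 = 2·267 + 116
267 = 2·116 + 35
116 = 3·35 + 11
35 = 3·11 + 2
11 = 5·2 + 1
2 = 2·1 + 0  (stop)
So 650/267 = [2; 2, 3, 3, 5, 2].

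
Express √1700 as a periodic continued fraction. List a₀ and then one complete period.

a₀ = ⌊√1700⌋ = 41.
With m₀=0, d₀=1 and mₖ₊₁ = dₖaₖ − mₖ, dₖ₊₁ = (n − mₖ₊₁²)/dₖ, aₖ₊₁ = ⌊(a₀+mₖ₊₁)/dₖ₊₁⌋:
  k=1: m=41, d=19, a=4
  k=2: m=35, d=25, a=3
  k=3: m=40, d=4, a=20
  k=4: m=40, d=25, a=3
  k=5: m=35, d=19, a=4
  k=6: m=41, d=1, a=82
d=1 and a=2a₀=82 at k=6, so the next step gives (m, d) = (41, 19) again — its k=1 value — and the period has length 6.

[41; 4, 3, 20, 3, 4, 82]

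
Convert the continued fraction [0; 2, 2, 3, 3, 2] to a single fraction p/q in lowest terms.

Fold from the inside: start with 2/1.
  3 + 1/2 = 7/2
  3 + 2/7 = 23/7
  2 + 7/23 = 53/23
  2 + 23/53 = 129/53
  0 + 53/129 = 53/129

53/129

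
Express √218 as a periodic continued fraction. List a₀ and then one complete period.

a₀ = ⌊√218⌋ = 14.

[14; 1, 3, 3, 1, 28]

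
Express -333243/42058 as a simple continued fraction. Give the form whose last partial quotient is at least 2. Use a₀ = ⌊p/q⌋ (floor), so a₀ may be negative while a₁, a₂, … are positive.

-333243 = -8×42058 + 3221
42058 = 13×3221 + 185
3221 = 17×185 + 76
185 = 2×76 + 33
76 = 2×33 + 10
33 = 3×10 + 3
10 = 3×3 + 1
3 = 3×1 + 0  (stop)
So -333243/42058 = [-8; 13, 17, 2, 2, 3, 3, 3].

[-8; 13, 17, 2, 2, 3, 3, 3]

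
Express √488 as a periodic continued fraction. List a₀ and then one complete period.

[22; 11, 44]

a₀ = ⌊√488⌋ = 22.
With m₀=0, d₀=1 and mₖ₊₁ = dₖaₖ − mₖ, dₖ₊₁ = (n − mₖ₊₁²)/dₖ, aₖ₊₁ = ⌊(a₀+mₖ₊₁)/dₖ₊₁⌋:
  k=1: m=22, d=4, a=11
  k=2: m=22, d=1, a=44
d=1 and a=2a₀=44 at k=2, so the next step gives (m, d) = (22, 4) again — its k=1 value — and the period has length 2.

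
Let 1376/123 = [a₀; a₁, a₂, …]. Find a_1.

5

1376 = 11·123 + 23   →  a_0 = 11
123 = 5·23 + 8   →  a_1 = 5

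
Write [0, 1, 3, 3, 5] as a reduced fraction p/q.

Fold from the inside: start with 5/1.
  3 + 1/5 = 16/5
  3 + 5/16 = 53/16
  1 + 16/53 = 69/53
  0 + 53/69 = 53/69

53/69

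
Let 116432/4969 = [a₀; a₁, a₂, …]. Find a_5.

2

116432 = 23·4969 + 2145   →  a_0 = 23
4969 = 2·2145 + 679   →  a_1 = 2
2145 = 3·679 + 108   →  a_2 = 3
679 = 6·108 + 31   →  a_3 = 6
108 = 3·31 + 15   →  a_4 = 3
31 = 2·15 + 1   →  a_5 = 2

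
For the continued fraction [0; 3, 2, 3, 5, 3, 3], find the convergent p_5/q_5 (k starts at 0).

Using pₖ = aₖpₖ₋₁ + pₖ₋₂, qₖ = aₖqₖ₋₁ + qₖ₋₂ (with p₋₁=1, p₋₂=0, q₋₁=0, q₋₂=1):
  k=0: a=0, p=0, q=1
  k=1: a=3, p=1, q=3
  k=2: a=2, p=2, q=7
  k=3: a=3, p=7, q=24
  k=4: a=5, p=37, q=127
  k=5: a=3, p=118, q=405

118/405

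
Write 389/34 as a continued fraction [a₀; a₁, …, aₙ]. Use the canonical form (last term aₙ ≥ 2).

389 = 11×34 + 15
34 = 2×15 + 4
15 = 3×4 + 3
4 = 1×3 + 1
3 = 3×1 + 0  (stop)
So 389/34 = [11; 2, 3, 1, 3].

[11; 2, 3, 1, 3]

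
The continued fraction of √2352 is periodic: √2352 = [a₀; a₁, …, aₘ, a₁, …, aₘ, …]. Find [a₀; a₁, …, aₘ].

a₀ = ⌊√2352⌋ = 48.
With m₀=0, d₀=1 and mₖ₊₁ = dₖaₖ − mₖ, dₖ₊₁ = (n − mₖ₊₁²)/dₖ, aₖ₊₁ = ⌊(a₀+mₖ₊₁)/dₖ₊₁⌋:
  k=1: m=48, d=48, a=2
  k=2: m=48, d=1, a=96
d=1 and a=2a₀=96 at k=2, so the next step gives (m, d) = (48, 48) again — its k=1 value — and the period has length 2.

[48; 2, 96]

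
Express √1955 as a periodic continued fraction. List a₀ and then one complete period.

[44; 4, 1, 1, 1, 4, 88]

a₀ = ⌊√1955⌋ = 44.
With m₀=0, d₀=1 and mₖ₊₁ = dₖaₖ − mₖ, dₖ₊₁ = (n − mₖ₊₁²)/dₖ, aₖ₊₁ = ⌊(a₀+mₖ₊₁)/dₖ₊₁⌋:
  k=1: m=44, d=19, a=4
  k=2: m=32, d=49, a=1
  k=3: m=17, d=34, a=1
  k=4: m=17, d=49, a=1
  k=5: m=32, d=19, a=4
  k=6: m=44, d=1, a=88
d=1 and a=2a₀=88 at k=6, so the next step gives (m, d) = (44, 19) again — its k=1 value — and the period has length 6.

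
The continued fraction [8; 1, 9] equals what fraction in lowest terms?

Fold from the inside: start with 9/1.
  1 + 1/9 = 10/9
  8 + 9/10 = 89/10

89/10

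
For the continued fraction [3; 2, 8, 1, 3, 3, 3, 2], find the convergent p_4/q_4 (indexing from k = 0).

257/74

Using pₖ = aₖpₖ₋₁ + pₖ₋₂, qₖ = aₖqₖ₋₁ + qₖ₋₂ (with p₋₁=1, p₋₂=0, q₋₁=0, q₋₂=1):
  k=0: a=3, p=3, q=1
  k=1: a=2, p=7, q=2
  k=2: a=8, p=59, q=17
  k=3: a=1, p=66, q=19
  k=4: a=3, p=257, q=74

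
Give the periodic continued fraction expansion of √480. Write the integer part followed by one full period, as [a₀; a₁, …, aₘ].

[21; 1, 9, 1, 42]

a₀ = ⌊√480⌋ = 21.
With m₀=0, d₀=1 and mₖ₊₁ = dₖaₖ − mₖ, dₖ₊₁ = (n − mₖ₊₁²)/dₖ, aₖ₊₁ = ⌊(a₀+mₖ₊₁)/dₖ₊₁⌋:
  k=1: m=21, d=39, a=1
  k=2: m=18, d=4, a=9
  k=3: m=18, d=39, a=1
  k=4: m=21, d=1, a=42
d=1 and a=2a₀=42 at k=4, so the next step gives (m, d) = (21, 39) again — its k=1 value — and the period has length 4.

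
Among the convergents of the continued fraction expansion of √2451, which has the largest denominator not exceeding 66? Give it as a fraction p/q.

√2451 = [49; 1, 1, 32, 1, 1, 98, …] (period length 6).
Convergents:
  p_0/q_0 = 49/1
  p_1/q_1 = 50/1
  p_2/q_2 = 99/2
  p_3/q_3 = 3218/65
  p_4/q_4 = 3317/67
q_3 = 65 ≤ 66 < 67 = q_4, so the answer is 3218/65.

3218/65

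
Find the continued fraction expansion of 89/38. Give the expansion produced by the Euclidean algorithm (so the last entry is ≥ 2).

[2; 2, 1, 12]

89 = 2×38 + 13
38 = 2×13 + 12
13 = 1×12 + 1
12 = 12×1 + 0  (stop)
So 89/38 = [2; 2, 1, 12].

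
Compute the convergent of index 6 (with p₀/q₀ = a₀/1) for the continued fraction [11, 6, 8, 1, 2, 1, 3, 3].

Using pₖ = aₖpₖ₋₁ + pₖ₋₂, qₖ = aₖqₖ₋₁ + qₖ₋₂ (with p₋₁=1, p₋₂=0, q₋₁=0, q₋₂=1):
  k=0: a=11, p=11, q=1
  k=1: a=6, p=67, q=6
  k=2: a=8, p=547, q=49
  k=3: a=1, p=614, q=55
  k=4: a=2, p=1775, q=159
  k=5: a=1, p=2389, q=214
  k=6: a=3, p=8942, q=801

8942/801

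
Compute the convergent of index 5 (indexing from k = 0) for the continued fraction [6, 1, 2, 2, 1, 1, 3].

Using pₖ = aₖpₖ₋₁ + pₖ₋₂, qₖ = aₖqₖ₋₁ + qₖ₋₂ (with p₋₁=1, p₋₂=0, q₋₁=0, q₋₂=1):
  k=0: a=6, p=6, q=1
  k=1: a=1, p=7, q=1
  k=2: a=2, p=20, q=3
  k=3: a=2, p=47, q=7
  k=4: a=1, p=67, q=10
  k=5: a=1, p=114, q=17

114/17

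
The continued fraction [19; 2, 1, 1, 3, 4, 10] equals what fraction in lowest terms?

15279/788

Fold from the inside: start with 10/1.
  4 + 1/10 = 41/10
  3 + 10/41 = 133/41
  1 + 41/133 = 174/133
  1 + 133/174 = 307/174
  2 + 174/307 = 788/307
  19 + 307/788 = 15279/788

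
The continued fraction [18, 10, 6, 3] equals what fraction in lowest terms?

Using pₖ = aₖpₖ₋₁ + pₖ₋₂ and qₖ = aₖqₖ₋₁ + qₖ₋₂:
  k=0: a=18, p=18, q=1
  k=1: a=10, p=181, q=10
  k=2: a=6, p=1104, q=61
  k=3: a=3, p=3493, q=193

3493/193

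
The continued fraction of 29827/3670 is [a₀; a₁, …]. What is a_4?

29827 = 8·3670 + 467   →  a_0 = 8
3670 = 7·467 + 401   →  a_1 = 7
467 = 1·401 + 66   →  a_2 = 1
401 = 6·66 + 5   →  a_3 = 6
66 = 13·5 + 1   →  a_4 = 13

13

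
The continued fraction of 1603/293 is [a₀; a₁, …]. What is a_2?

1603 = 5·293 + 138   →  a_0 = 5
293 = 2·138 + 17   →  a_1 = 2
138 = 8·17 + 2   →  a_2 = 8

8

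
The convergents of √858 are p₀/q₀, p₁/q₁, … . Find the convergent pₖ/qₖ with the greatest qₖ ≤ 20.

√858 = [29; 3, 2, 3, 58, …] (period length 4).
Convergents:
  p_0/q_0 = 29/1
  p_1/q_1 = 88/3
  p_2/q_2 = 205/7
  p_3/q_3 = 703/24
q_2 = 7 ≤ 20 < 24 = q_3, so the answer is 205/7.

205/7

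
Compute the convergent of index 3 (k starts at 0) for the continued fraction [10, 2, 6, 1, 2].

Using pₖ = aₖpₖ₋₁ + pₖ₋₂, qₖ = aₖqₖ₋₁ + qₖ₋₂ (with p₋₁=1, p₋₂=0, q₋₁=0, q₋₂=1):
  k=0: a=10, p=10, q=1
  k=1: a=2, p=21, q=2
  k=2: a=6, p=136, q=13
  k=3: a=1, p=157, q=15

157/15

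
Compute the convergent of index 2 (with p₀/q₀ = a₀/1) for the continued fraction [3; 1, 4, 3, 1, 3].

Using pₖ = aₖpₖ₋₁ + pₖ₋₂, qₖ = aₖqₖ₋₁ + qₖ₋₂ (with p₋₁=1, p₋₂=0, q₋₁=0, q₋₂=1):
  k=0: a=3, p=3, q=1
  k=1: a=1, p=4, q=1
  k=2: a=4, p=19, q=5

19/5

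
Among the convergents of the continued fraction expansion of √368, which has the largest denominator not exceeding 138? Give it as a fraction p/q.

√368 = [19; 5, 2, 5, 38, …] (period length 4).
Convergents:
  p_0/q_0 = 19/1
  p_1/q_1 = 96/5
  p_2/q_2 = 211/11
  p_3/q_3 = 1151/60
  p_4/q_4 = 43949/2291
q_3 = 60 ≤ 138 < 2291 = q_4, so the answer is 1151/60.

1151/60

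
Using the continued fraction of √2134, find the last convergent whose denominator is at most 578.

√2134 = [46; 5, 8, 5, 92, …] (period length 4).
Convergents:
  p_0/q_0 = 46/1
  p_1/q_1 = 231/5
  p_2/q_2 = 1894/41
  p_3/q_3 = 9701/210
  p_4/q_4 = 894386/19361
q_3 = 210 ≤ 578 < 19361 = q_4, so the answer is 9701/210.

9701/210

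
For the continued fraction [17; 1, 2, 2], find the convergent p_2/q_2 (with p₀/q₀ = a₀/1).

53/3

Using pₖ = aₖpₖ₋₁ + pₖ₋₂, qₖ = aₖqₖ₋₁ + qₖ₋₂ (with p₋₁=1, p₋₂=0, q₋₁=0, q₋₂=1):
  k=0: a=17, p=17, q=1
  k=1: a=1, p=18, q=1
  k=2: a=2, p=53, q=3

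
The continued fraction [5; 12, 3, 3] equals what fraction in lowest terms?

Fold from the inside: start with 3/1.
  3 + 1/3 = 10/3
  12 + 3/10 = 123/10
  5 + 10/123 = 625/123

625/123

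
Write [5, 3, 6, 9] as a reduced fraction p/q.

925/174

Fold from the inside: start with 9/1.
  6 + 1/9 = 55/9
  3 + 9/55 = 174/55
  5 + 55/174 = 925/174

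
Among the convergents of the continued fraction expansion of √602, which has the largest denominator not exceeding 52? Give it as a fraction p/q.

√602 = [24; 1, 1, 6, 1, 1, 48, …] (period length 6).
Convergents:
  p_0/q_0 = 24/1
  p_1/q_1 = 25/1
  p_2/q_2 = 49/2
  p_3/q_3 = 319/13
  p_4/q_4 = 368/15
  p_5/q_5 = 687/28
  p_6/q_6 = 33344/1359
q_5 = 28 ≤ 52 < 1359 = q_6, so the answer is 687/28.

687/28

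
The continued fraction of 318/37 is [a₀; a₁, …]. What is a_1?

318 = 8·37 + 22   →  a_0 = 8
37 = 1·22 + 15   →  a_1 = 1

1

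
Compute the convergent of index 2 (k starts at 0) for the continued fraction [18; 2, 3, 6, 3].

Using pₖ = aₖpₖ₋₁ + pₖ₋₂, qₖ = aₖqₖ₋₁ + qₖ₋₂ (with p₋₁=1, p₋₂=0, q₋₁=0, q₋₂=1):
  k=0: a=18, p=18, q=1
  k=1: a=2, p=37, q=2
  k=2: a=3, p=129, q=7

129/7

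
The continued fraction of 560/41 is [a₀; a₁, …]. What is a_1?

1

560 = 13·41 + 27   →  a_0 = 13
41 = 1·27 + 14   →  a_1 = 1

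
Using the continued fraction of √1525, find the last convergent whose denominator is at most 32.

781/20

√1525 = [39; 19, 1, 1, 19, 78, …] (period length 5).
Convergents:
  p_0/q_0 = 39/1
  p_1/q_1 = 742/19
  p_2/q_2 = 781/20
  p_3/q_3 = 1523/39
q_2 = 20 ≤ 32 < 39 = q_3, so the answer is 781/20.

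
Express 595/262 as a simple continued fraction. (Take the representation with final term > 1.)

595 = 2*262 + 71
262 = 3*71 + 49
71 = 1*49 + 22
49 = 2*22 + 5
22 = 4*5 + 2
5 = 2*2 + 1
2 = 2*1 + 0  (stop)
So 595/262 = [2; 3, 1, 2, 4, 2, 2].

[2; 3, 1, 2, 4, 2, 2]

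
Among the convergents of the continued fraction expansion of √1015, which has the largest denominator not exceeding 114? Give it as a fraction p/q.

√1015 = [31; 1, 6, 10, 2, 10, 6, 1, 62, …] (period length 8).
Convergents:
  p_0/q_0 = 31/1
  p_1/q_1 = 32/1
  p_2/q_2 = 223/7
  p_3/q_3 = 2262/71
  p_4/q_4 = 4747/149
q_3 = 71 ≤ 114 < 149 = q_4, so the answer is 2262/71.

2262/71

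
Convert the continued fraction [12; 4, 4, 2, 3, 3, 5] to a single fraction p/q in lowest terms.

27973/2286

Fold from the inside: start with 5/1.
  3 + 1/5 = 16/5
  3 + 5/16 = 53/16
  2 + 16/53 = 122/53
  4 + 53/122 = 541/122
  4 + 122/541 = 2286/541
  12 + 541/2286 = 27973/2286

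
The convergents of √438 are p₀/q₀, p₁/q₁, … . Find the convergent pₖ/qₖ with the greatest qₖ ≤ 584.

√438 = [20; 1, 12, 1, 40, …] (period length 4).
Convergents:
  p_0/q_0 = 20/1
  p_1/q_1 = 21/1
  p_2/q_2 = 272/13
  p_3/q_3 = 293/14
  p_4/q_4 = 11992/573
  p_5/q_5 = 12285/587
q_4 = 573 ≤ 584 < 587 = q_5, so the answer is 11992/573.

11992/573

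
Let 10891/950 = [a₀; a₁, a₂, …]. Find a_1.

10891 = 11·950 + 441   →  a_0 = 11
950 = 2·441 + 68   →  a_1 = 2

2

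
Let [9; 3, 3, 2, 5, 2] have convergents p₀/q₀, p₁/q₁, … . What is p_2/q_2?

Using pₖ = aₖpₖ₋₁ + pₖ₋₂, qₖ = aₖqₖ₋₁ + qₖ₋₂ (with p₋₁=1, p₋₂=0, q₋₁=0, q₋₂=1):
  k=0: a=9, p=9, q=1
  k=1: a=3, p=28, q=3
  k=2: a=3, p=93, q=10

93/10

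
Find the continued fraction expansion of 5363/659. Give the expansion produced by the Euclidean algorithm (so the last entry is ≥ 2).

[8; 7, 4, 7, 3]

5363 = 8×659 + 91
659 = 7×91 + 22
91 = 4×22 + 3
22 = 7×3 + 1
3 = 3×1 + 0  (stop)
So 5363/659 = [8; 7, 4, 7, 3].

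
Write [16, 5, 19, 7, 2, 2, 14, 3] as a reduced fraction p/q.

2561881/158161

Using pₖ = aₖpₖ₋₁ + pₖ₋₂ and qₖ = aₖqₖ₋₁ + qₖ₋₂:
  k=0: a=16, p=16, q=1
  k=1: a=5, p=81, q=5
  k=2: a=19, p=1555, q=96
  k=3: a=7, p=10966, q=677
  k=4: a=2, p=23487, q=1450
  k=5: a=2, p=57940, q=3577
  k=6: a=14, p=834647, q=51528
  k=7: a=3, p=2561881, q=158161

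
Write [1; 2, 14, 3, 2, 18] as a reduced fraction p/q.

5658/3815

Fold from the inside: start with 18/1.
  2 + 1/18 = 37/18
  3 + 18/37 = 129/37
  14 + 37/129 = 1843/129
  2 + 129/1843 = 3815/1843
  1 + 1843/3815 = 5658/3815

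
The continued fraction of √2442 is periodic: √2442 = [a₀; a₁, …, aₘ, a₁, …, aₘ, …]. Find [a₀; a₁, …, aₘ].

[49; 2, 2, 2, 98]

a₀ = ⌊√2442⌋ = 49.
With m₀=0, d₀=1 and mₖ₊₁ = dₖaₖ − mₖ, dₖ₊₁ = (n − mₖ₊₁²)/dₖ, aₖ₊₁ = ⌊(a₀+mₖ₊₁)/dₖ₊₁⌋:
  k=1: m=49, d=41, a=2
  k=2: m=33, d=33, a=2
  k=3: m=33, d=41, a=2
  k=4: m=49, d=1, a=98
d=1 and a=2a₀=98 at k=4, so the next step gives (m, d) = (49, 41) again — its k=1 value — and the period has length 4.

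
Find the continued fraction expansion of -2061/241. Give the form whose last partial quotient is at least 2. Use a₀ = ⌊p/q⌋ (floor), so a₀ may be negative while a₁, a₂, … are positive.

[-9; 2, 4, 3, 8]

-2061 = -9*241 + 108
241 = 2*108 + 25
108 = 4*25 + 8
25 = 3*8 + 1
8 = 8*1 + 0  (stop)
So -2061/241 = [-9; 2, 4, 3, 8].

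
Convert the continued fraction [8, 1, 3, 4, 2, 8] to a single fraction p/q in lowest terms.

Fold from the inside: start with 8/1.
  2 + 1/8 = 17/8
  4 + 8/17 = 76/17
  3 + 17/76 = 245/76
  1 + 76/245 = 321/245
  8 + 245/321 = 2813/321

2813/321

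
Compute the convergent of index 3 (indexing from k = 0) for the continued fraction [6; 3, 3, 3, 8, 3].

Using pₖ = aₖpₖ₋₁ + pₖ₋₂, qₖ = aₖqₖ₋₁ + qₖ₋₂ (with p₋₁=1, p₋₂=0, q₋₁=0, q₋₂=1):
  k=0: a=6, p=6, q=1
  k=1: a=3, p=19, q=3
  k=2: a=3, p=63, q=10
  k=3: a=3, p=208, q=33

208/33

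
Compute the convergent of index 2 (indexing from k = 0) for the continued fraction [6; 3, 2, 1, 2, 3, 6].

44/7

Using pₖ = aₖpₖ₋₁ + pₖ₋₂, qₖ = aₖqₖ₋₁ + qₖ₋₂ (with p₋₁=1, p₋₂=0, q₋₁=0, q₋₂=1):
  k=0: a=6, p=6, q=1
  k=1: a=3, p=19, q=3
  k=2: a=2, p=44, q=7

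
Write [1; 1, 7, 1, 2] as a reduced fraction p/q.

Using pₖ = aₖpₖ₋₁ + pₖ₋₂ and qₖ = aₖqₖ₋₁ + qₖ₋₂:
  k=0: a=1, p=1, q=1
  k=1: a=1, p=2, q=1
  k=2: a=7, p=15, q=8
  k=3: a=1, p=17, q=9
  k=4: a=2, p=49, q=26

49/26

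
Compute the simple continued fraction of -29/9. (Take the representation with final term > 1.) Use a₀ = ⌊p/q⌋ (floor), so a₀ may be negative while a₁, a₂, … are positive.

-29 = -4·9 + 7
9 = 1·7 + 2
7 = 3·2 + 1
2 = 2·1 + 0  (stop)
So -29/9 = [-4; 1, 3, 2].

[-4; 1, 3, 2]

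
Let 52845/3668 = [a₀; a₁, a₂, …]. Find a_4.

52845 = 14·3668 + 1493   →  a_0 = 14
3668 = 2·1493 + 682   →  a_1 = 2
1493 = 2·682 + 129   →  a_2 = 2
682 = 5·129 + 37   →  a_3 = 5
129 = 3·37 + 18   →  a_4 = 3

3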